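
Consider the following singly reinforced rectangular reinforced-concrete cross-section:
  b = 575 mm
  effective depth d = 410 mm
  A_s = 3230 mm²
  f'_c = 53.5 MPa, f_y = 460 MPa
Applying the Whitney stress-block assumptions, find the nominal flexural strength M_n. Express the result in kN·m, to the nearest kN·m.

M_n ≈ 567 kN·m

T = A_s f_y = 3230 × 460 = 1485800 N = 1485.8 kN.
From C = T: a = T/(0.85 f'_c b) = 1485800/(0.85 × 53.5 × 575) = 56.82 mm.
M_n = T(d − a/2) = 1485.8 kN × (410 − 28.41) mm = 566.97 kN·m.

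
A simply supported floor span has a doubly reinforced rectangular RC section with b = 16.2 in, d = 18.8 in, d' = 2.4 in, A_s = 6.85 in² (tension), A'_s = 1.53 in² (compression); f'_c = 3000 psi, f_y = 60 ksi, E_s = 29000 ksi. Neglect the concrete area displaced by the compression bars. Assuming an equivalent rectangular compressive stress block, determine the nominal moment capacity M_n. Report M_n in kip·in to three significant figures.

M_n ≈ 6270 kip·in

Assume both steels yield.
a = (A_s − A'_s) f_y/(0.85 f'_c b) = (6.85 − 1.53) × 60/(0.85 × 3 × 16.2) = 7.727 in.
c = a/β₁ = 7.727/0.85 = 9.091 in; ε'_s = 0.003(c − d')/c = 0.0022 ≥ ε_y = 0.0021, so the compression steel yields.
M_n = (A_s − A'_s) f_y (d − a/2) + A'_s f_y (d − d') = 319.2 × (18.8 − 3.8635) + 91.8 × (18.8 − 2.4) = 4767.7 + 1505.5 = 6273.2 kip·in.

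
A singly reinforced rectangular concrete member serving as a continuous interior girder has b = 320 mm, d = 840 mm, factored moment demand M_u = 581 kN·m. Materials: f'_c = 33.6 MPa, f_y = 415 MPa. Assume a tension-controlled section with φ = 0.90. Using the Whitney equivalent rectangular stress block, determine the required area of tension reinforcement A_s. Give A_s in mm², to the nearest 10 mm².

M_n = M_u/φ = 581/0.90 = 645.556 kN·m.
With M_n = 0.85 f'_c a b (d − a/2), solve the quadratic for a:
a = d − √(d² − 2M_n/(0.85 f'_c b)) = 840 − √(840² − 2 × 645.556×10⁶/(0.85 × 33.6 × 320)) = 88.78 mm.
A_s = 0.85 f'_c a b / f_y = 0.85 × 33.6 × 88.78 × 320 / 415 = 1955.1 mm².

A_s ≈ 1960 mm²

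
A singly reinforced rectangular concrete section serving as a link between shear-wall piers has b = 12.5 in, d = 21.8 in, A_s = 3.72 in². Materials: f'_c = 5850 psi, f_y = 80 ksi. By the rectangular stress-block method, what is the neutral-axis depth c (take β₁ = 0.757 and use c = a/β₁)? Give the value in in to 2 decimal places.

c ≈ 6.32 in

T = A_s f_y = 3.72 × 80 = 297.6 kips.
a = T/(0.85 f'_c b) = 297.6/(0.85 × 5.85 × 12.5) = 4.7879 in.
With β₁ = 0.757, c = a/β₁ = 4.7879/0.757 = 6.32 in.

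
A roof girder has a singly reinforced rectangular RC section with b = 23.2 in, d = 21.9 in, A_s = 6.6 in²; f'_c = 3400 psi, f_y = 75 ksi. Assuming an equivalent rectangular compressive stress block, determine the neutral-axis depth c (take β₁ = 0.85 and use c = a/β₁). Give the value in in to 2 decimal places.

c ≈ 8.69 in

T = A_s f_y = 6.6 × 75 = 495 kips.
a = T/(0.85 f'_c b) = 495/(0.85 × 3.4 × 23.2) = 7.3828 in.
With β₁ = 0.85, c = a/β₁ = 7.3828/0.85 = 8.69 in.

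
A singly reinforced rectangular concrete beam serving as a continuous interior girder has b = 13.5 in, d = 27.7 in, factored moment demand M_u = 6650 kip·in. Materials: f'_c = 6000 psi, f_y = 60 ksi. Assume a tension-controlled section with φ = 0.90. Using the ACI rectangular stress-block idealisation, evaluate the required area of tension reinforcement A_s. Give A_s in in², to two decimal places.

A_s ≈ 4.81 in²

M_n = M_u/φ = 6650/0.90 = 7388.89 kip·in.
From M_n = 0.85 f'_c a b (d − a/2):
a = d − √(d² − 2M_n/(0.85 f'_c b)) = 27.7 − √(27.7² − 2 × 7388.89/(0.85 × 6 × 13.5)) = 4.191 in.
A_s = 0.85 f'_c a b / f_y = 0.85 × 6 × 4.191 × 13.5 / 60 = 4.809 in².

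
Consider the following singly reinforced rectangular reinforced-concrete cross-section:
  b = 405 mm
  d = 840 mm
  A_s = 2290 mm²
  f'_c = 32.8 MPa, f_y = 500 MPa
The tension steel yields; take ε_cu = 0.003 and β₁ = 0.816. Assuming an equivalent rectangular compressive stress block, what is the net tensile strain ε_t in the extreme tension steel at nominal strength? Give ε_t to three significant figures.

a = A_s f_y/(0.85 f'_c b) = 101.40 mm.
β₁ = 0.816, so c = a/β₁ = 101.40/0.816 = 124.26 mm.
From the linear strain diagram with ε_cu = 0.003: ε_t = 0.003 (d − c)/c = 0.003 × (840 − 124.26)/124.26 = 0.0173.
Since ε_t ≥ 0.005, the section is tension-controlled.

ε_t ≈ 0.0173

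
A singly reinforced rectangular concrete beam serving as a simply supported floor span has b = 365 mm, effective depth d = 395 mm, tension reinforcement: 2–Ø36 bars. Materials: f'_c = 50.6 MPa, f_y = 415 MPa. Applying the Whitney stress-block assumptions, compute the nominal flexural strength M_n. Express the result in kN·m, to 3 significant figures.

M_n ≈ 311 kN·m

A_s = 2 × 1018 = 2036 mm².
T = A_s f_y = 2036 × 415 = 844940 N = 844.94 kN.
From C = T: a = T/(0.85 f'_c b) = 844940/(0.85 × 50.6 × 365) = 53.82 mm.
M_n = T(d − a/2) = 844.94 kN × (395 − 26.91) mm = 311.01 kN·m.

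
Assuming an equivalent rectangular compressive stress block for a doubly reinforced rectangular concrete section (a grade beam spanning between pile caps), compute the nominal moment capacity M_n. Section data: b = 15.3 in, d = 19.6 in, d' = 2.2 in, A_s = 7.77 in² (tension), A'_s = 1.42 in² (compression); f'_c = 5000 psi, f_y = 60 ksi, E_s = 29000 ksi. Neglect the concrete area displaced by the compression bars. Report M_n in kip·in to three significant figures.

Assume both steels yield.
a = (A_s − A'_s) f_y/(0.85 f'_c b) = (7.77 − 1.42) × 60/(0.85 × 5 × 15.3) = 5.859 in.
c = a/β₁ = 5.859/0.8 = 7.324 in; ε'_s = 0.003(c − d')/c = 0.0021 ≥ ε_y = 0.0021, so the compression steel yields.
M_n = (A_s − A'_s) f_y (d − a/2) + A'_s f_y (d − d') = 381 × (19.6 − 2.9295) + 85.2 × (19.6 − 2.2) = 6351.5 + 1482.5 = 7834.0 kip·in.

M_n ≈ 7830 kip·in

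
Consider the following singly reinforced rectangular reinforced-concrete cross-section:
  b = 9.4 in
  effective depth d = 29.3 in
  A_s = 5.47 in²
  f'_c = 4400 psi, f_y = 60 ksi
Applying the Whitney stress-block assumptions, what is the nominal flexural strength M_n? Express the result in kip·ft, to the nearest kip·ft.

T = A_s f_y = 5.47 × 60 = 328.2 kips.
a = T/(0.85 f'_c b) = 328.2/(0.85 × 4.4 × 9.4) = 9.336 in.
M_n = T(d − a/2) = 328.2 × (29.3 − 4.668) = 8084.2 kip·in = 8084.2/12 = 673.68 kip·ft.

M_n ≈ 674 kip·ft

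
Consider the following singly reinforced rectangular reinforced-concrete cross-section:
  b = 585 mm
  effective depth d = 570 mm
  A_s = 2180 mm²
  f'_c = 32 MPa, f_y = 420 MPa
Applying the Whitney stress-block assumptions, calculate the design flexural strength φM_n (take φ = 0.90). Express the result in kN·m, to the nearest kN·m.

φM_n ≈ 446 kN·m

T = A_s f_y = 2180 × 420 = 915600 N = 915.6 kN.
From C = T: a = T/(0.85 f'_c b) = 915600/(0.85 × 32 × 585) = 57.54 mm.
M_n = T(d − a/2) = 915.6 kN × (570 − 28.77) mm = 495.55 kN·m.
φM_n = 0.90 × 495.55 = 446.00 kN·m.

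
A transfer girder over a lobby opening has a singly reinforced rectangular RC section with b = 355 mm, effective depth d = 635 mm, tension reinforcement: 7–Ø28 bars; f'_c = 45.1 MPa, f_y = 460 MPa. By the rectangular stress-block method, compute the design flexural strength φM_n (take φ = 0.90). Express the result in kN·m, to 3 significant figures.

A_s = 7 × 616 = 4312 mm².
T = A_s f_y = 4312 × 460 = 1983520 N = 1983.52 kN.
From C = T: a = T/(0.85 f'_c b) = 1983520/(0.85 × 45.1 × 355) = 145.75 mm.
M_n = T(d − a/2) = 1983.52 kN × (635 − 72.875) mm = 1114.99 kN·m.
φM_n = 0.90 × 1114.99 = 1003.49 kN·m.

φM_n ≈ 1000 kN·m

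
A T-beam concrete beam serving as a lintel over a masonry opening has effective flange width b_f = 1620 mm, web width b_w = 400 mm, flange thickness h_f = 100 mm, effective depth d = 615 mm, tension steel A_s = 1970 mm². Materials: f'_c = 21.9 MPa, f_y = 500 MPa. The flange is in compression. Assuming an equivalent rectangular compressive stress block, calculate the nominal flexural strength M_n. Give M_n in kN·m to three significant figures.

M_n ≈ 590 kN·m

Tension: T = A_s f_y = 1970 × 500 = 985000 N.
Try a within the flange: a = T/(0.85 f'_c b_f) = 985000/(0.85 × 21.9 × 1620) = 32.66 mm.
Since a = 32.66 ≤ h_f = 100 mm, the stress block lies entirely in the flange; analyse as a rectangular beam of width b_f.
M_n = T(d − a/2) = 985000 × (615 − 16.33) = 589.69 × 10⁶ N·mm.
M_n = 589.69 kN·m.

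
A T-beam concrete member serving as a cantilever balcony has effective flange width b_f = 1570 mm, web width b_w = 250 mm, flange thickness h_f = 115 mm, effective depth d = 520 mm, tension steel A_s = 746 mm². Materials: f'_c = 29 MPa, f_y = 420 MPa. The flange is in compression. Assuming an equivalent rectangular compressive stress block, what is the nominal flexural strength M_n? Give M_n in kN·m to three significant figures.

Tension: T = A_s f_y = 746 × 420 = 313320 N.
Try a within the flange: a = T/(0.85 f'_c b_f) = 313320/(0.85 × 29 × 1570) = 8.10 mm.
Since a = 8.10 ≤ h_f = 115 mm, the stress block lies entirely in the flange; analyse as a rectangular beam of width b_f.
M_n = T(d − a/2) = 313320 × (520 − 4.05) = 161.66 × 10⁶ N·mm.
M_n = 161.66 kN·m.

M_n ≈ 162 kN·m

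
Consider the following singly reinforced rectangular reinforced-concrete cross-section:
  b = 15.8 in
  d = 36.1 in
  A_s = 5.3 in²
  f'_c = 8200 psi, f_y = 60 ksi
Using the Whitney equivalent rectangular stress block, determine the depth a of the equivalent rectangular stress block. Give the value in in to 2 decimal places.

a ≈ 2.89 in

T = A_s f_y = 5.3 × 60 = 318 kips.
a = T/(0.85 f'_c b) = 318/(0.85 × 8.2 × 15.8) = 2.89 in.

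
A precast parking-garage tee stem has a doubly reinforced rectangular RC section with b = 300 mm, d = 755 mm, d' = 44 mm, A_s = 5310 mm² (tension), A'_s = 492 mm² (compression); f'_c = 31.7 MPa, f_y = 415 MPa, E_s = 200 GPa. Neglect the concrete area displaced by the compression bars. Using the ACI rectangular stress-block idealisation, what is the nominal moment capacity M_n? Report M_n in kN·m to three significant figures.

M_n ≈ 1410 kN·m

Assume both tension and compression steel yield.
Net tension couple steel: A_s − A'_s = 4818 mm².
a = (A_s − A'_s) f_y / (0.85 f'_c b) = 1999470/(0.85 × 31.7 × 300) = 247.35 mm.
c = a/β₁ = 247.35/0.824 = 300.18 mm; ε'_s = 0.003(c − d')/c = 0.0026 ≥ f_y/E_s = 0.0021, so compression steel does yield.
M_n = (A_s − A'_s) f_y (d − a/2) + A'_s f_y (d − d') = [1999470 × (755 − 123.675) + 204180 × (755 − 44)] × 10⁻⁶ = 1262.32 + 145.17 = 1407.49 kN·m.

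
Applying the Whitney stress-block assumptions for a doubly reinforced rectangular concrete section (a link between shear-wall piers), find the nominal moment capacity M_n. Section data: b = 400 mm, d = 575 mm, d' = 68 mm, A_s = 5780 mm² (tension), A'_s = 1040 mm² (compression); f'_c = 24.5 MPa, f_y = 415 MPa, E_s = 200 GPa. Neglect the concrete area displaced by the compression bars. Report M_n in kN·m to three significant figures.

Assume both tension and compression steel yield.
Net tension couple steel: A_s − A'_s = 4740 mm².
a = (A_s − A'_s) f_y / (0.85 f'_c b) = 1967100/(0.85 × 24.5 × 400) = 236.15 mm.
c = a/β₁ = 236.15/0.85 = 277.82 mm; ε'_s = 0.003(c − d')/c = 0.0023 ≥ f_y/E_s = 0.0021, so compression steel does yield.
M_n = (A_s − A'_s) f_y (d − a/2) + A'_s f_y (d − d') = [1967100 × (575 − 118.075) + 431600 × (575 − 68)] × 10⁻⁶ = 898.82 + 218.82 = 1117.64 kN·m.

M_n ≈ 1120 kN·m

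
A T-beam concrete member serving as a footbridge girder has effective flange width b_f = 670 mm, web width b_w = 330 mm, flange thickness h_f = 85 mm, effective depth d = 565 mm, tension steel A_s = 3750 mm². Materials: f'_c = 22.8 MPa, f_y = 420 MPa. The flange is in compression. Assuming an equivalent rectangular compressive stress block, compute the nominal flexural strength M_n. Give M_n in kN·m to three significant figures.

M_n ≈ 786 kN·m

Tension: T = A_s f_y = 3750 × 420 = 1575000 N.
Try a within the flange: a = T/(0.85 f'_c b_f) = 1575000/(0.85 × 22.8 × 670) = 121.30 mm.
a = 121.30 > h_f = 85 mm: the block extends into the web. Split into flange-overhang and web parts.
C_f = 0.85 f'_c (b_f − b_w) h_f = 0.85 × 22.8 × (670 − 330) × 85 = 560082 N.
Remaining web compression depth: a_w = (T − C_f)/(0.85 f'_c b_w) = (1575000 − 560082)/(0.85 × 22.8 × 330) = 158.69 mm.
M_n = C_f(d − h_f/2) + (T − C_f)(d − a_w/2) = 560082 × (565 − 42.5) + 1014918 × (565 − 79.345) = 292.64 + 492.90 = 785.54 × 10⁶ N·mm.
M_n = 785.54 kN·m.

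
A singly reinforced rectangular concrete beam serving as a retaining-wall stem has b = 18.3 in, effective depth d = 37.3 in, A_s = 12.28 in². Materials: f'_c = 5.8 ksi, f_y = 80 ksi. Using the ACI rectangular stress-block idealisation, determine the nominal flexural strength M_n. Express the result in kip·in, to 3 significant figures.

M_n ≈ 31300 kip·in

T = A_s f_y = 12.28 × 80 = 982.4 kips.
a = T/(0.85 f'_c b) = 982.4/(0.85 × 5.8 × 18.3) = 10.889 in.
M_n = T(d − a/2) = 982.4 × (37.3 − 5.4445) = 31294.8 kip·in.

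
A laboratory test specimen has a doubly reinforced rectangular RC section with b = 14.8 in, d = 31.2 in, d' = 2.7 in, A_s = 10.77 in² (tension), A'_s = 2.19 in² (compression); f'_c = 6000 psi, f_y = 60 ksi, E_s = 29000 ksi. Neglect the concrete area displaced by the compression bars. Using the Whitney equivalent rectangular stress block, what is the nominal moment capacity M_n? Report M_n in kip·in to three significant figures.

M_n ≈ 18100 kip·in

Assume both steels yield.
a = (A_s − A'_s) f_y/(0.85 f'_c b) = (10.77 − 2.19) × 60/(0.85 × 6 × 14.8) = 6.820 in.
c = a/β₁ = 6.820/0.75 = 9.093 in; ε'_s = 0.003(c − d')/c = 0.0021 ≥ ε_y = 0.0021, so the compression steel yields.
M_n = (A_s − A'_s) f_y (d − a/2) + A'_s f_y (d − d') = 514.8 × (31.2 − 3.41) + 131.4 × (31.2 − 2.7) = 14306.3 + 3744.9 = 18051.2 kip·in.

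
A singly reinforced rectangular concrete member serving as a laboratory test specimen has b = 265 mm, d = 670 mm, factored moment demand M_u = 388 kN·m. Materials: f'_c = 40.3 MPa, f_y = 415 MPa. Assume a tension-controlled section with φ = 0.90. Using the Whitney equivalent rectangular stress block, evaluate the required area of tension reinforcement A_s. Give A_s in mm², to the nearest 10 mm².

M_n = M_u/φ = 388/0.90 = 431.111 kN·m.
With M_n = 0.85 f'_c a b (d − a/2), solve the quadratic for a:
a = d − √(d² − 2M_n/(0.85 f'_c b)) = 670 − √(670² − 2 × 431.111×10⁶/(0.85 × 40.3 × 265)) = 75.09 mm.
A_s = 0.85 f'_c a b / f_y = 0.85 × 40.3 × 75.09 × 265 / 415 = 1642.5 mm².

A_s ≈ 1640 mm²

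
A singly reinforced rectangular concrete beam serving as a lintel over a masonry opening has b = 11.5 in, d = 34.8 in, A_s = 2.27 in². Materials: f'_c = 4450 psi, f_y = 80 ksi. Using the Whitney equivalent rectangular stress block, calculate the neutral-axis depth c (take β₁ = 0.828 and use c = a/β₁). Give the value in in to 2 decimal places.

T = A_s f_y = 2.27 × 80 = 181.6 kips.
a = T/(0.85 f'_c b) = 181.6/(0.85 × 4.45 × 11.5) = 4.1748 in.
With β₁ = 0.828, c = a/β₁ = 4.1748/0.828 = 5.04 in.

c ≈ 5.04 in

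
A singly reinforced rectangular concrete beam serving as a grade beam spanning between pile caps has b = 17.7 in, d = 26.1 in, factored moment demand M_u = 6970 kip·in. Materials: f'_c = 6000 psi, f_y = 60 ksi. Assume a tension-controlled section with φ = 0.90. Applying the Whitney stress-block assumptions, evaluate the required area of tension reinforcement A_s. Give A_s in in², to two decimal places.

M_n = M_u/φ = 6970/0.90 = 7744.44 kip·in.
From M_n = 0.85 f'_c a b (d − a/2):
a = d − √(d² − 2M_n/(0.85 f'_c b)) = 26.1 − √(26.1² − 2 × 7744.44/(0.85 × 6 × 17.7)) = 3.525 in.
A_s = 0.85 f'_c a b / f_y = 0.85 × 6 × 3.525 × 17.7 / 60 = 5.303 in².

A_s ≈ 5.30 in²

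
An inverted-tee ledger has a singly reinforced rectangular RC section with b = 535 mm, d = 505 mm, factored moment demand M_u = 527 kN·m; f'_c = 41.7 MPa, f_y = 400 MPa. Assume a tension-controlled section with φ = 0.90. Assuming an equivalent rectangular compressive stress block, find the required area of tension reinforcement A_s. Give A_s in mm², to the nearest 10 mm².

A_s ≈ 3100 mm²

M_n = M_u/φ = 527/0.90 = 585.556 kN·m.
With M_n = 0.85 f'_c a b (d − a/2), solve the quadratic for a:
a = d − √(d² − 2M_n/(0.85 f'_c b)) = 505 − √(505² − 2 × 585.556×10⁶/(0.85 × 41.7 × 535)) = 65.38 mm.
A_s = 0.85 f'_c a b / f_y = 0.85 × 41.7 × 65.38 × 535 / 400 = 3099.5 mm².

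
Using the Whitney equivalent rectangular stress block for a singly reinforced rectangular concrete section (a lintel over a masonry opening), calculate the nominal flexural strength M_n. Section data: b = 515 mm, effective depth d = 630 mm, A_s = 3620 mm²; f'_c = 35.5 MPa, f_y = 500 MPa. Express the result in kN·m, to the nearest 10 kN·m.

T = A_s f_y = 3620 × 500 = 1810000 N = 1810 kN.
From C = T: a = T/(0.85 f'_c b) = 1810000/(0.85 × 35.5 × 515) = 116.47 mm.
M_n = T(d − a/2) = 1810 kN × (630 − 58.235) mm = 1034.89 kN·m.

M_n ≈ 1030 kN·m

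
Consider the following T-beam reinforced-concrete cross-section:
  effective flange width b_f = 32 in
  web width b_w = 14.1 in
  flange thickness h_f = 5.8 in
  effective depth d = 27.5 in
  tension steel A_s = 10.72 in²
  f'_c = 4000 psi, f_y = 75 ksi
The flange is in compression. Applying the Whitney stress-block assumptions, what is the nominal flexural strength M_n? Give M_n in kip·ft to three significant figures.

Tension: T = A_s f_y = 10.72 × 75 = 804 kips.
Try a within the flange: a = T/(0.85 f'_c b_f) = 804/(0.85 × 4 × 32) = 7.390 in.
a = 7.390 > h_f = 5.8 in: the block extends into the web. Split into flange-overhang and web parts.
C_f = 0.85 f'_c (b_f − b_w) h_f = 0.85 × 4 × (32 − 14.1) × 5.8 = 353.0 kips.
Remaining web compression depth: a_w = (T − C_f)/(0.85 f'_c b_w) = (804 − 353.0)/(0.85 × 4 × 14.1) = 9.408 in.
M_n = C_f(d − h_f/2) + (T − C_f)(d − a_w/2) = 353.0 × (27.5 − 2.9) + 451 × (27.5 − 4.704) = 8683.8 + 10281.0 = 18964.8 kip·in.
M_n = 18964.8/12 = 1580.40 kip·ft.

M_n ≈ 1580 kip·ft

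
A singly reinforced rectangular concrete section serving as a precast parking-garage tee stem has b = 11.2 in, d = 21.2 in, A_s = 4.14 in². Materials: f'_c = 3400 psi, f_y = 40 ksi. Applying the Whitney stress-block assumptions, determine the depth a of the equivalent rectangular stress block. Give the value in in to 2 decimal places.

T = A_s f_y = 4.14 × 40 = 165.6 kips.
a = T/(0.85 f'_c b) = 165.6/(0.85 × 3.4 × 11.2) = 5.12 in.

a ≈ 5.12 in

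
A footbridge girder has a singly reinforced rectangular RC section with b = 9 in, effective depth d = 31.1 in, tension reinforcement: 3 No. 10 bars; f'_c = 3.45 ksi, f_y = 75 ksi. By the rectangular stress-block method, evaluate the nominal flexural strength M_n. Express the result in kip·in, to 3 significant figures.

A_s = 3 × 1.27 = 3.81 in².
T = A_s f_y = 3.81 × 75 = 285.75 kips.
a = T/(0.85 f'_c b) = 285.75/(0.85 × 3.45 × 9) = 10.827 in.
M_n = T(d − a/2) = 285.75 × (31.1 − 5.4135) = 7339.9 kip·in.

M_n ≈ 7340 kip·in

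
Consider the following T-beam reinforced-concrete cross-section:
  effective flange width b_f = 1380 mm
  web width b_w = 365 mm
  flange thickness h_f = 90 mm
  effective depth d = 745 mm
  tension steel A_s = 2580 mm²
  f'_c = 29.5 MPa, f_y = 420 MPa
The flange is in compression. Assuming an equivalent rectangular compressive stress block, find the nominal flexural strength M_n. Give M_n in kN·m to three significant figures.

M_n ≈ 790 kN·m

Tension: T = A_s f_y = 2580 × 420 = 1083600 N.
Try a within the flange: a = T/(0.85 f'_c b_f) = 1083600/(0.85 × 29.5 × 1380) = 31.31 mm.
Since a = 31.31 ≤ h_f = 90 mm, the stress block lies entirely in the flange; analyse as a rectangular beam of width b_f.
M_n = T(d − a/2) = 1083600 × (745 − 15.655) = 790.32 × 10⁶ N·mm.
M_n = 790.32 kN·m.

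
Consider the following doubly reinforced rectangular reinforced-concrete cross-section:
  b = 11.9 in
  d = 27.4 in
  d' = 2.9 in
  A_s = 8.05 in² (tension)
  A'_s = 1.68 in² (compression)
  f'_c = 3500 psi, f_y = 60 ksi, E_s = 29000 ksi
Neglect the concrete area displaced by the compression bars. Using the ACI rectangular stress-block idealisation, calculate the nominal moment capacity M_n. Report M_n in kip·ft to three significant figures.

M_n ≈ 907 kip·ft

Assume both steels yield.
a = (A_s − A'_s) f_y/(0.85 f'_c b) = (8.05 − 1.68) × 60/(0.85 × 3.5 × 11.9) = 10.796 in.
c = a/β₁ = 10.796/0.85 = 12.701 in; ε'_s = 0.003(c − d')/c = 0.0023 ≥ ε_y = 0.0021, so the compression steel yields.
M_n = (A_s − A'_s) f_y (d − a/2) + A'_s f_y (d − d') = 382.2 × (27.4 − 5.398) + 100.8 × (27.4 − 2.9) = 8409.2 + 2469.6 = 10878.8 kip·in = 10878.8/12 = 906.57 kip·ft.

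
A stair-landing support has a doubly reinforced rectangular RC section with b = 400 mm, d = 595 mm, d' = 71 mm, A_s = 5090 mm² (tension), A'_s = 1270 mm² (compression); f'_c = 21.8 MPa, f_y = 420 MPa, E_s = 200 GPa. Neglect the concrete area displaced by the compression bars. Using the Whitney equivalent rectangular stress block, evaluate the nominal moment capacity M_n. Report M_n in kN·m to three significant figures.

Assume both tension and compression steel yield.
Net tension couple steel: A_s − A'_s = 3820 mm².
a = (A_s − A'_s) f_y / (0.85 f'_c b) = 1604400/(0.85 × 21.8 × 400) = 216.46 mm.
c = a/β₁ = 216.46/0.85 = 254.66 mm; ε'_s = 0.003(c − d')/c = 0.0022 ≥ f_y/E_s = 0.0021, so compression steel does yield.
M_n = (A_s − A'_s) f_y (d − a/2) + A'_s f_y (d − d') = [1604400 × (595 − 108.23) + 533400 × (595 − 71)] × 10⁻⁶ = 780.97 + 279.50 = 1060.47 kN·m.

M_n ≈ 1060 kN·m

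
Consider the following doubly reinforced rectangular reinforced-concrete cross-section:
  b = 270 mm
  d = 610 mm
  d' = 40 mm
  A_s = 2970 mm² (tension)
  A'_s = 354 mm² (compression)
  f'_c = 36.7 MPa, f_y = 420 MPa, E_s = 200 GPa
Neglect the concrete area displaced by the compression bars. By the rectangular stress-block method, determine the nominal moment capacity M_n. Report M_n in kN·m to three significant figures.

M_n ≈ 683 kN·m

Assume both tension and compression steel yield.
Net tension couple steel: A_s − A'_s = 2616 mm².
a = (A_s − A'_s) f_y / (0.85 f'_c b) = 1098720/(0.85 × 36.7 × 270) = 130.45 mm.
c = a/β₁ = 130.45/0.788 = 165.55 mm; ε'_s = 0.003(c − d')/c = 0.0023 ≥ f_y/E_s = 0.0021, so compression steel does yield.
M_n = (A_s − A'_s) f_y (d − a/2) + A'_s f_y (d − d') = [1098720 × (610 − 65.225) + 148680 × (610 − 40)] × 10⁻⁶ = 598.56 + 84.75 = 683.31 kN·m.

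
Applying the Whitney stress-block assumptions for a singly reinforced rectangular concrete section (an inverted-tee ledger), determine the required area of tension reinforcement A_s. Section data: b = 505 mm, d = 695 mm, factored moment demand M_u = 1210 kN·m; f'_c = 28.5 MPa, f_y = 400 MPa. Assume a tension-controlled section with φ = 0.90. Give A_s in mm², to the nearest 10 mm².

A_s ≈ 5560 mm²

M_n = M_u/φ = 1210/0.90 = 1344.44 kN·m.
With M_n = 0.85 f'_c a b (d − a/2), solve the quadratic for a:
a = d − √(d² − 2M_n/(0.85 f'_c b)) = 695 − √(695² − 2 × 1344.44×10⁶/(0.85 × 28.5 × 505)) = 181.94 mm.
A_s = 0.85 f'_c a b / f_y = 0.85 × 28.5 × 181.94 × 505 / 400 = 5564.5 mm².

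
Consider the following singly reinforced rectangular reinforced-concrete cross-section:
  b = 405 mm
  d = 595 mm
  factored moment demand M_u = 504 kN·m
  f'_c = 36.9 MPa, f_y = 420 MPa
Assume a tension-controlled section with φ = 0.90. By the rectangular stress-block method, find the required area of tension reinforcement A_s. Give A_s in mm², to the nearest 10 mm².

M_n = M_u/φ = 504/0.90 = 560 kN·m.
With M_n = 0.85 f'_c a b (d − a/2), solve the quadratic for a:
a = d − √(d² − 2M_n/(0.85 f'_c b)) = 595 − √(595² − 2 × 560×10⁶/(0.85 × 36.9 × 405)) = 79.39 mm.
A_s = 0.85 f'_c a b / f_y = 0.85 × 36.9 × 79.39 × 405 / 420 = 2401.1 mm².

A_s ≈ 2400 mm²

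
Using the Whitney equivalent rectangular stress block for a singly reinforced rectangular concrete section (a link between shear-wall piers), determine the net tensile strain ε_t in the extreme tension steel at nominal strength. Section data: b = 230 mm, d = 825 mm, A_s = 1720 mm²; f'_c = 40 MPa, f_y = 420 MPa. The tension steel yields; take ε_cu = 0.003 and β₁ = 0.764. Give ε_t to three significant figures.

a = A_s f_y/(0.85 f'_c b) = 92.38 mm.
β₁ = 0.764, so c = a/β₁ = 92.38/0.764 = 120.92 mm.
From the linear strain diagram with ε_cu = 0.003: ε_t = 0.003 (d − c)/c = 0.003 × (825 − 120.92)/120.92 = 0.0175.
Since ε_t ≥ 0.005, the section is tension-controlled.

ε_t ≈ 0.0175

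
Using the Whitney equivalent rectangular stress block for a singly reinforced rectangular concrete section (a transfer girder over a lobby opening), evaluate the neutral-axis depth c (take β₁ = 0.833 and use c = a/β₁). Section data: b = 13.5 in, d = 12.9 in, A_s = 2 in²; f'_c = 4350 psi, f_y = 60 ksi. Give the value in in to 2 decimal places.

c ≈ 2.89 in

T = A_s f_y = 2 × 60 = 120 kips.
a = T/(0.85 f'_c b) = 120/(0.85 × 4.35 × 13.5) = 2.4040 in.
With β₁ = 0.833, c = a/β₁ = 2.4040/0.833 = 2.89 in.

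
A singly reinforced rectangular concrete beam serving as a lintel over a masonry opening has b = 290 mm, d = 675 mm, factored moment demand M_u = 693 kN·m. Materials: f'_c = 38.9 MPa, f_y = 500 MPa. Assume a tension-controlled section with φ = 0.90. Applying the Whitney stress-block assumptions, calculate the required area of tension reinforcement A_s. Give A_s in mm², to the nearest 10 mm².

A_s ≈ 2530 mm²

M_n = M_u/φ = 693/0.90 = 770 kN·m.
With M_n = 0.85 f'_c a b (d − a/2), solve the quadratic for a:
a = d − √(d² − 2M_n/(0.85 f'_c b)) = 675 − √(675² − 2 × 770×10⁶/(0.85 × 38.9 × 290)) = 131.84 mm.
A_s = 0.85 f'_c a b / f_y = 0.85 × 38.9 × 131.84 × 290 / 500 = 2528.4 mm².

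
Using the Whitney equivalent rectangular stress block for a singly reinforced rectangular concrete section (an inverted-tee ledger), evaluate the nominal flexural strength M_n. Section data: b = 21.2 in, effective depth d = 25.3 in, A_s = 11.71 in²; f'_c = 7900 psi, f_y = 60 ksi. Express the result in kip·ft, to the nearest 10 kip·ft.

T = A_s f_y = 11.71 × 60 = 702.6 kips.
a = T/(0.85 f'_c b) = 702.6/(0.85 × 7.9 × 21.2) = 4.935 in.
M_n = T(d − a/2) = 702.6 × (25.3 − 2.4675) = 16042.1 kip·in = 16042.1/12 = 1336.84 kip·ft.

M_n ≈ 1340 kip·ft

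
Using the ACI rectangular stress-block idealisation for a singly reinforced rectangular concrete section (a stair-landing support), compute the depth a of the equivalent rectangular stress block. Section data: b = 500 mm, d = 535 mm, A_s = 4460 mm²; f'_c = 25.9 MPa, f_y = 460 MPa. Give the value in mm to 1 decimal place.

a ≈ 186.4 mm

T = A_s f_y = 4460 × 460 = 2051600 N = 2051.6 kN.
Setting C = 0.85 f'_c a b equal to T: a = 2051600/(0.85 × 25.9 × 500) = 186.4 mm.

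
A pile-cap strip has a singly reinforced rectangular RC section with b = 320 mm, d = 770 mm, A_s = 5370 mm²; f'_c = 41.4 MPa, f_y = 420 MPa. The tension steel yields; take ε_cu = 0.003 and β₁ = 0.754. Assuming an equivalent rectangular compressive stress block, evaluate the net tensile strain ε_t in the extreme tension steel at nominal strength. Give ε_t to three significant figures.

ε_t ≈ 0.00570

a = A_s f_y/(0.85 f'_c b) = 200.29 mm.
β₁ = 0.754, so c = a/β₁ = 200.29/0.754 = 265.64 mm.
From the linear strain diagram with ε_cu = 0.003: ε_t = 0.003 (d − c)/c = 0.003 × (770 − 265.64)/265.64 = 0.00570.
Since ε_t ≥ 0.005, the section is tension-controlled.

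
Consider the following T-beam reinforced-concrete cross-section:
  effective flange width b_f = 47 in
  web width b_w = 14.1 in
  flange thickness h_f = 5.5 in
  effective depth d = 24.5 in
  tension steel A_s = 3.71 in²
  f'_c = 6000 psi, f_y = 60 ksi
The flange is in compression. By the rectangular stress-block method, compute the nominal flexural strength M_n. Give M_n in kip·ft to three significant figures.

M_n ≈ 446 kip·ft

Tension: T = A_s f_y = 3.71 × 60 = 222.6 kips.
Try a within the flange: a = T/(0.85 f'_c b_f) = 222.6/(0.85 × 6 × 47) = 0.929 in.
Since a = 0.929 ≤ h_f = 5.5 in, the stress block lies entirely in the flange; analyse as a rectangular beam of width b_f.
M_n = T(d − a/2) = 222.6 × (24.5 − 0.4645) = 5350.3 kip·in.
M_n = 5350.3/12 = 445.86 kip·ft.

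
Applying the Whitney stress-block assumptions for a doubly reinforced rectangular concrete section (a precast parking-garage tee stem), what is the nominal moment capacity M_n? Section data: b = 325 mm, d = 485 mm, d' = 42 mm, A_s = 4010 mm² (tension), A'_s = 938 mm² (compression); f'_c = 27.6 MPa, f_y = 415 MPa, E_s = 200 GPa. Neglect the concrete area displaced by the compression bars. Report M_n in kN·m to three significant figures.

M_n ≈ 684 kN·m

Assume both tension and compression steel yield.
Net tension couple steel: A_s − A'_s = 3072 mm².
a = (A_s − A'_s) f_y / (0.85 f'_c b) = 1274880/(0.85 × 27.6 × 325) = 167.21 mm.
c = a/β₁ = 167.21/0.85 = 196.72 mm; ε'_s = 0.003(c − d')/c = 0.0024 ≥ f_y/E_s = 0.0021, so compression steel does yield.
M_n = (A_s − A'_s) f_y (d − a/2) + A'_s f_y (d − d') = [1274880 × (485 − 83.605) + 389270 × (485 − 42)] × 10⁻⁶ = 511.73 + 172.45 = 684.18 kN·m.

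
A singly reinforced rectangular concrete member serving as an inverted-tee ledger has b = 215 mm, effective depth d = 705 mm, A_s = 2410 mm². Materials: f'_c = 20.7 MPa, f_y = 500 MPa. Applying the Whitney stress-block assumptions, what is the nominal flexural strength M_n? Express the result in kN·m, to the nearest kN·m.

T = A_s f_y = 2410 × 500 = 1205000 N = 1205 kN.
From C = T: a = T/(0.85 f'_c b) = 1205000/(0.85 × 20.7 × 215) = 318.54 mm.
M_n = T(d − a/2) = 1205 kN × (705 − 159.27) mm = 657.60 kN·m.

M_n ≈ 658 kN·m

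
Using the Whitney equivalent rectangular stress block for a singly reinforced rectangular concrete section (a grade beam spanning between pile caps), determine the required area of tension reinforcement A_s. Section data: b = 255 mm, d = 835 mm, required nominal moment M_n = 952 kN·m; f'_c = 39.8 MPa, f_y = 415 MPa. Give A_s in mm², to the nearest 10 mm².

A_s ≈ 3010 mm²

With M_n = 0.85 f'_c a b (d − a/2), solve the quadratic for a:
a = d − √(d² − 2M_n/(0.85 f'_c b)) = 835 − √(835² − 2 × 952×10⁶/(0.85 × 39.8 × 255)) = 144.70 mm.
A_s = 0.85 f'_c a b / f_y = 0.85 × 39.8 × 144.70 × 255 / 415 = 3007.9 mm².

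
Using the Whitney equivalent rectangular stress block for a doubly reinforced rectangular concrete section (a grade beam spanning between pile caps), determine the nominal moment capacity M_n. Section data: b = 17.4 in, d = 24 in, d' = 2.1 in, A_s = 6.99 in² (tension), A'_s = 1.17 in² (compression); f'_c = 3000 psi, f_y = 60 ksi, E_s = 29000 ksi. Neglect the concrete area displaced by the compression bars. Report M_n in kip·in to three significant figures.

Assume both steels yield.
a = (A_s − A'_s) f_y/(0.85 f'_c b) = (6.99 − 1.17) × 60/(0.85 × 3 × 17.4) = 7.870 in.
c = a/β₁ = 7.870/0.85 = 9.259 in; ε'_s = 0.003(c − d')/c = 0.0023 ≥ ε_y = 0.0021, so the compression steel yields.
M_n = (A_s − A'_s) f_y (d − a/2) + A'_s f_y (d − d') = 349.2 × (24 − 3.935) + 70.2 × (24 − 2.1) = 7006.7 + 1537.4 = 8544.1 kip·in.

M_n ≈ 8540 kip·in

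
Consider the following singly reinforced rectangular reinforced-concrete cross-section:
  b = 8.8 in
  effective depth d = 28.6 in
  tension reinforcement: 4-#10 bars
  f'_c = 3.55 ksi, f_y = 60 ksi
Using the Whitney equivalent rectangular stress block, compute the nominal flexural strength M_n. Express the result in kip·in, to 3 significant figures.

A_s = 4 × 1.27 = 5.08 in².
T = A_s f_y = 5.08 × 60 = 304.8 kips.
a = T/(0.85 f'_c b) = 304.8/(0.85 × 3.55 × 8.8) = 11.478 in.
M_n = T(d − a/2) = 304.8 × (28.6 − 5.739) = 6968.0 kip·in.

M_n ≈ 6970 kip·in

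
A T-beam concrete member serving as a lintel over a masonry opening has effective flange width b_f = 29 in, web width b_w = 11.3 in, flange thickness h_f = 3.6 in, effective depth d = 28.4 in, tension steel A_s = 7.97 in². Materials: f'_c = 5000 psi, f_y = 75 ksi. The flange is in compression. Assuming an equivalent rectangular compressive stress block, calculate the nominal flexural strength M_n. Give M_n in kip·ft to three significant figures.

Tension: T = A_s f_y = 7.97 × 75 = 597.75 kips.
Try a within the flange: a = T/(0.85 f'_c b_f) = 597.75/(0.85 × 5 × 29) = 4.850 in.
a = 4.850 > h_f = 3.6 in: the block extends into the web. Split into flange-overhang and web parts.
C_f = 0.85 f'_c (b_f − b_w) h_f = 0.85 × 5 × (29 − 11.3) × 3.6 = 270.8 kips.
Remaining web compression depth: a_w = (T − C_f)/(0.85 f'_c b_w) = (597.75 − 270.8)/(0.85 × 5 × 11.3) = 6.808 in.
M_n = C_f(d − h_f/2) + (T − C_f)(d − a_w/2) = 270.8 × (28.4 − 1.8) + 326.95 × (28.4 − 3.404) = 7203.3 + 8172.4 = 15375.7 kip·in.
M_n = 15375.7/12 = 1281.31 kip·ft.

M_n ≈ 1280 kip·ft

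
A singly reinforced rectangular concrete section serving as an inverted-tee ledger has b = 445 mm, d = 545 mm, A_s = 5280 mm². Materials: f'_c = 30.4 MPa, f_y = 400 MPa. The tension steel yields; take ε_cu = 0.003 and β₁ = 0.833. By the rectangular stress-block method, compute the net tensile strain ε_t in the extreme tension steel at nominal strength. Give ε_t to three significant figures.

ε_t ≈ 0.00442

a = A_s f_y/(0.85 f'_c b) = 183.67 mm.
β₁ = 0.833, so c = a/β₁ = 183.67/0.833 = 220.49 mm.
From the linear strain diagram with ε_cu = 0.003: ε_t = 0.003 (d − c)/c = 0.003 × (545 − 220.49)/220.49 = 0.00442.
ε_t is between 0.004 and 0.005 — transition zone.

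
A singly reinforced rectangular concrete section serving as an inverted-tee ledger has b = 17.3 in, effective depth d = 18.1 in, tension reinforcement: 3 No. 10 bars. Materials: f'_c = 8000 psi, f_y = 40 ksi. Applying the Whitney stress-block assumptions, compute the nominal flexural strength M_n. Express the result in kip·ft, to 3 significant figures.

M_n ≈ 222 kip·ft

A_s = 3 × 1.27 = 3.81 in².
T = A_s f_y = 3.81 × 40 = 152.4 kips.
a = T/(0.85 f'_c b) = 152.4/(0.85 × 8 × 17.3) = 1.295 in.
M_n = T(d − a/2) = 152.4 × (18.1 − 0.6475) = 2659.8 kip·in = 2659.8/12 = 221.65 kip·ft.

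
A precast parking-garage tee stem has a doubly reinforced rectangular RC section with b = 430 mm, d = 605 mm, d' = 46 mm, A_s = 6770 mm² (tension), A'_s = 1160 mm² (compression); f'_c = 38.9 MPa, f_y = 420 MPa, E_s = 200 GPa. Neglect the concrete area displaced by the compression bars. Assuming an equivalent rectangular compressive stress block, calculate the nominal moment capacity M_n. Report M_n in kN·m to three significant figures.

M_n ≈ 1500 kN·m

Assume both tension and compression steel yield.
Net tension couple steel: A_s − A'_s = 5610 mm².
a = (A_s − A'_s) f_y / (0.85 f'_c b) = 2356200/(0.85 × 38.9 × 430) = 165.72 mm.
c = a/β₁ = 165.72/0.772 = 214.66 mm; ε'_s = 0.003(c − d')/c = 0.0024 ≥ f_y/E_s = 0.0021, so compression steel does yield.
M_n = (A_s − A'_s) f_y (d − a/2) + A'_s f_y (d − d') = [2356200 × (605 − 82.86) + 487200 × (605 − 46)] × 10⁻⁶ = 1230.27 + 272.34 = 1502.61 kN·m.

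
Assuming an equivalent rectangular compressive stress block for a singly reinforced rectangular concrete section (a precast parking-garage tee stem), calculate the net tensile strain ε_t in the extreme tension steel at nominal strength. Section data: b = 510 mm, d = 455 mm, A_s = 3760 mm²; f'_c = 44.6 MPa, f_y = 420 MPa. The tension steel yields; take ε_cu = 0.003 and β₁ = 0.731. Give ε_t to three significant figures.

ε_t ≈ 0.00922

a = A_s f_y/(0.85 f'_c b) = 81.68 mm.
β₁ = 0.731, so c = a/β₁ = 81.68/0.731 = 111.74 mm.
From the linear strain diagram with ε_cu = 0.003: ε_t = 0.003 (d − c)/c = 0.003 × (455 − 111.74)/111.74 = 0.00922.
Since ε_t ≥ 0.005, the section is tension-controlled.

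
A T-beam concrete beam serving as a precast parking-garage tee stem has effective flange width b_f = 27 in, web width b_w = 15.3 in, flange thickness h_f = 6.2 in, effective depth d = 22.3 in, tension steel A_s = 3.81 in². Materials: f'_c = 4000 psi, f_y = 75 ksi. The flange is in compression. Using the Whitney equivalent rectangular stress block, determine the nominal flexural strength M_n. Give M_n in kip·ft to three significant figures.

Tension: T = A_s f_y = 3.81 × 75 = 285.75 kips.
Try a within the flange: a = T/(0.85 f'_c b_f) = 285.75/(0.85 × 4 × 27) = 3.113 in.
Since a = 3.113 ≤ h_f = 6.2 in, the stress block lies entirely in the flange; analyse as a rectangular beam of width b_f.
M_n = T(d − a/2) = 285.75 × (22.3 − 1.5565) = 5927.5 kip·in.
M_n = 5927.5/12 = 493.96 kip·ft.

M_n ≈ 494 kip·ft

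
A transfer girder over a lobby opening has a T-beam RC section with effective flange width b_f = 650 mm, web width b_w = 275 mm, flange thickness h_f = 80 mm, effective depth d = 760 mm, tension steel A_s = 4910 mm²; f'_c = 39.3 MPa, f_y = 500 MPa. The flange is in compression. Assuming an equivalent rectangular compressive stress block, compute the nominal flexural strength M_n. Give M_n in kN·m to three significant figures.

Tension: T = A_s f_y = 4910 × 500 = 2455000 N.
Try a within the flange: a = T/(0.85 f'_c b_f) = 2455000/(0.85 × 39.3 × 650) = 113.06 mm.
a = 113.06 > h_f = 80 mm: the block extends into the web. Split into flange-overhang and web parts.
C_f = 0.85 f'_c (b_f − b_w) h_f = 0.85 × 39.3 × (650 − 275) × 80 = 1002150 N.
Remaining web compression depth: a_w = (T − C_f)/(0.85 f'_c b_w) = (2455000 − 1002150)/(0.85 × 39.3 × 275) = 158.15 mm.
M_n = C_f(d − h_f/2) + (T − C_f)(d − a_w/2) = 1002150 × (760 − 40) + 1452850 × (760 − 79.075) = 721.55 + 989.28 = 1710.83 × 10⁶ N·mm.
M_n = 1710.83 kN·m.

M_n ≈ 1710 kN·m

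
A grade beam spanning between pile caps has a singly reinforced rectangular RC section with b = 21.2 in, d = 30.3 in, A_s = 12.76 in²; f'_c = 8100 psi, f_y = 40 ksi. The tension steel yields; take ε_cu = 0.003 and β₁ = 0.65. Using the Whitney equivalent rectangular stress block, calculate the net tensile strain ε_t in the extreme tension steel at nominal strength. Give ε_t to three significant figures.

ε_t ≈ 0.0139

a = A_s f_y/(0.85 f'_c b) = 3.497 in.
β₁ = 0.65, so c = a/β₁ = 3.497/0.65 = 5.380 in.
From the linear strain diagram with ε_cu = 0.003: ε_t = 0.003 (d − c)/c = 0.003 × (30.3 − 5.380)/5.380 = 0.0139.
Since ε_t ≥ 0.005, the section is tension-controlled.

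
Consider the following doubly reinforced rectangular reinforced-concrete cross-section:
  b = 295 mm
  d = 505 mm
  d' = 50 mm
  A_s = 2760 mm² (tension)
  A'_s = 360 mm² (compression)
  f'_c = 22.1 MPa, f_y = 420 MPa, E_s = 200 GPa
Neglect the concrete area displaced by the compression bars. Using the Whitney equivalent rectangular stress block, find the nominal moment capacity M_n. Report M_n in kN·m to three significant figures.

M_n ≈ 486 kN·m

Assume both tension and compression steel yield.
Net tension couple steel: A_s − A'_s = 2400 mm².
a = (A_s − A'_s) f_y / (0.85 f'_c b) = 1008000/(0.85 × 22.1 × 295) = 181.90 mm.
c = a/β₁ = 181.90/0.85 = 214.00 mm; ε'_s = 0.003(c − d')/c = 0.0023 ≥ f_y/E_s = 0.0021, so compression steel does yield.
M_n = (A_s − A'_s) f_y (d − a/2) + A'_s f_y (d − d') = [1008000 × (505 − 90.95) + 151200 × (505 − 50)] × 10⁻⁶ = 417.36 + 68.80 = 486.16 kN·m.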